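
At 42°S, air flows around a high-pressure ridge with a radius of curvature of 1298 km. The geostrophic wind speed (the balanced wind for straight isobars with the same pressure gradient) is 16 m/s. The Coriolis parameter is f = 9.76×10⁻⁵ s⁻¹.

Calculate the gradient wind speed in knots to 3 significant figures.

36.5 knots

Around a high, pressure-gradient force acts outward with centrifugal, so Coriolis balances both:
fV = (1/ρ)|∂P/∂n| + V²/R  →  V² − fR·V + fR·V_g = 0
With fR = 9.76×10⁻⁵ × 1298×10³ m = 127 m/s:
V = [fR − √((fR)² − 4 fR V_g)]/2 = [127 − √(127² − 4×127×16)]/2 = 18.8 m/s
Supergeostrophic (V > V_g = 16 m/s), as expected around a high.
Converting: 18.8 m/s × 1.944 = 36.5 knots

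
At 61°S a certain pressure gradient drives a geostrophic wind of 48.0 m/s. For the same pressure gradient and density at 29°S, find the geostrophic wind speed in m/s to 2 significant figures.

With the same pressure gradient and density, V_g ∝ 1/f ∝ 1/sin φ.
V₂ = V₁ · sin φ₁ / sin φ₂ = 48.0 × sin 61° / sin 29°
V₂ = 48.0 × 0.8746/0.4848 = 87 m/s

87 m/s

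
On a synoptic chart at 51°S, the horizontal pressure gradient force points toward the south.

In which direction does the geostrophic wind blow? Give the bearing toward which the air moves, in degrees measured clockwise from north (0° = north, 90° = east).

090°

The pressure-gradient force points toward the south (bearing 180°).
Geostrophic balance: in the Southern Hemisphere the Coriolis force deflects motion to the left, so the geostrophic wind blows 90° to the left of the pressure-gradient force (low pressure on the right).
Rotating 180° by 90° counterclockwise gives 090° — the wind blows toward the east.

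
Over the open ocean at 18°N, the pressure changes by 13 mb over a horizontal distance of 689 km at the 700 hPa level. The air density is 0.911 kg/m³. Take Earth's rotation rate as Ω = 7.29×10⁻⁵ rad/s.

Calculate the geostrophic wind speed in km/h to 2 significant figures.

170 km/h

Coriolis parameter at 18°N:
f = 2Ω sin φ = 2 × 7.29×10⁻⁵ × sin 18° = 4.51×10⁻⁵ s⁻¹
Pressure gradient: |∂P/∂n| = 1300 Pa / 689000 m = 1.89×10⁻³ Pa/m
Geostrophic balance (pressure-gradient force = Coriolis force):
V_g = (1/(fρ)) |∂P/∂n| = 1.89×10⁻³ / (4.51×10⁻⁵ × 0.911) = 46.0 m/s
Converting: 46.0 m/s × 3.6 = 170 km/h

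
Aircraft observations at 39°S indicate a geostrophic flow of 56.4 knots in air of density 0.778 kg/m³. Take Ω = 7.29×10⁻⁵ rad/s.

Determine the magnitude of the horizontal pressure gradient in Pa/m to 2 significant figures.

2.1×10⁻³ Pa/m

Coriolis parameter at 39°S:
f = 2Ω sin φ = 2 × 7.29×10⁻⁵ × sin 39° = 9.18×10⁻⁵ s⁻¹
Wind speed in SI: 56.4 knots = 29.0 m/s
Geostrophic balance rearranged: |∂P/∂n| = f ρ V_g
|∂P/∂n| = 9.18×10⁻⁵ × 0.778 × 29.0 = 2.07×10⁻³ Pa/m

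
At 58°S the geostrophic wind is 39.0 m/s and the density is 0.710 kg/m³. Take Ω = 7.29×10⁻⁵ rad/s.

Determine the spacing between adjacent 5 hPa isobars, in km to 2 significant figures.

150 km

Coriolis parameter at 58°S:
f = 2Ω sin φ = 2 × 7.29×10⁻⁵ × sin 58° = 1.24×10⁻⁴ s⁻¹
Geostrophic balance rearranged: |∂P/∂n| = f ρ V_g
|∂P/∂n| = 1.24×10⁻⁴ × 0.710 × 39.0 = 3.42×10⁻³ Pa/m
Isobar spacing: Δn = ΔP/|∂P/∂n| = 500 Pa / 3.42×10⁻³ Pa/m = 146039 m ≈ 150 km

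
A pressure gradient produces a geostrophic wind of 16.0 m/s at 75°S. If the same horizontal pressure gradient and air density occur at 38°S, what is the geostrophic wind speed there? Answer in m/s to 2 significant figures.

With the same pressure gradient and density, V_g ∝ 1/f ∝ 1/sin φ.
V₂ = V₁ · sin φ₁ / sin φ₂ = 16.0 × sin 75° / sin 38°
V₂ = 16.0 × 0.9659/0.6157 = 25 m/s

25 m/s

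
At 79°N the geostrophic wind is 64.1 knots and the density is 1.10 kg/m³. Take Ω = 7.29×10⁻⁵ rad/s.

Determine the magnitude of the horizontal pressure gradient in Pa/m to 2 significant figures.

Coriolis parameter at 79°N:
f = 2Ω sin φ = 2 × 7.29×10⁻⁵ × sin 79° = 1.43×10⁻⁴ s⁻¹
Wind speed in SI: 64.1 knots = 33.0 m/s
Geostrophic balance rearranged: |∂P/∂n| = f ρ V_g
|∂P/∂n| = 1.43×10⁻⁴ × 1.10 × 33.0 = 5.19×10⁻³ Pa/m

5.2×10⁻³ Pa/m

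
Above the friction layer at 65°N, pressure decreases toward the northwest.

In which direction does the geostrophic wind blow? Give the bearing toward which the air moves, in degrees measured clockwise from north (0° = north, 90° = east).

The pressure-gradient force points toward the northwest (bearing 315°).
Geostrophic balance: in the Northern Hemisphere the Coriolis force deflects motion to the right, so the geostrophic wind blows 90° to the right of the pressure-gradient force (low pressure on the left).
Rotating 315° by 90° clockwise gives 045° — the wind blows toward the northeast.

045°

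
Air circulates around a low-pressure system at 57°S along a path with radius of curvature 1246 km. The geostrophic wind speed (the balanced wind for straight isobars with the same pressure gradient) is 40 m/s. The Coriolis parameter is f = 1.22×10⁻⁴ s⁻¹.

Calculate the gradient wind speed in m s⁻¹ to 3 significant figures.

Around a low, centrifugal force acts outward with Coriolis, so pressure-gradient force balances both:
(1/ρ)|∂P/∂n| = fV + V²/R  →  V² + fR·V − fR·V_g = 0
With fR = 1.22×10⁻⁴ × 1246×10³ m = 152 m/s:
V = [−fR + √((fR)² + 4 fR V_g)]/2 = [−152 + √(152² + 4×152×40)]/2 = 32.9 m/s
Subgeostrophic (V < V_g = 40 m/s), as expected around a low.

32.9 m s⁻¹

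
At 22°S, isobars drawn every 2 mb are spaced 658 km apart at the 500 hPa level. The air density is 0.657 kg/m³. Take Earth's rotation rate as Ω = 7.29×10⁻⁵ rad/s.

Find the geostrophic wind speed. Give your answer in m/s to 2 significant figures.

Coriolis parameter at 22°S:
f = 2Ω sin φ = 2 × 7.29×10⁻⁵ × sin 22° = 5.46×10⁻⁵ s⁻¹
Pressure gradient: |∂P/∂n| = 200 Pa / 658000 m = 3.04×10⁻⁴ Pa/m
Geostrophic balance (pressure-gradient force = Coriolis force):
V_g = (1/(fρ)) |∂P/∂n| = 3.04×10⁻⁴ / (5.46×10⁻⁵ × 0.657) = 8.47 m/s

8.5 m/s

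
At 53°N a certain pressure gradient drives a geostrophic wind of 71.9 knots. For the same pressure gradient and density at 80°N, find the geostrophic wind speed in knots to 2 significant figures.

With the same pressure gradient and density, V_g ∝ 1/f ∝ 1/sin φ.
V₂ = V₁ · sin φ₁ / sin φ₂ = 71.9 × sin 53° / sin 80°
V₂ = 71.9 × 0.7986/0.9848 = 58 knots

58 knots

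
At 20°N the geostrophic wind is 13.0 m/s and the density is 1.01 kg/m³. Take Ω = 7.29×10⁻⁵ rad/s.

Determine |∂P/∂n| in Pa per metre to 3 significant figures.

Coriolis parameter at 20°N:
f = 2Ω sin φ = 2 × 7.29×10⁻⁵ × sin 20° = 4.99×10⁻⁵ s⁻¹
Geostrophic balance rearranged: |∂P/∂n| = f ρ V_g
|∂P/∂n| = 4.99×10⁻⁵ × 1.01 × 13.0 = 6.55×10⁻⁴ Pa/m

6.55×10⁻⁴ Pa/m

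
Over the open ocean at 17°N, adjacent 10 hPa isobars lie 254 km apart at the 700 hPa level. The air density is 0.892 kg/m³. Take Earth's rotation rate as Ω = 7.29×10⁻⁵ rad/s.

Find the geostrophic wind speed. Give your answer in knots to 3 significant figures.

201 knots

Coriolis parameter at 17°N:
f = 2Ω sin φ = 2 × 7.29×10⁻⁵ × sin 17° = 4.26×10⁻⁵ s⁻¹
Pressure gradient: |∂P/∂n| = 1000 Pa / 254000 m = 3.94×10⁻³ Pa/m
Geostrophic balance (pressure-gradient force = Coriolis force):
V_g = (1/(fρ)) |∂P/∂n| = 3.94×10⁻³ / (4.26×10⁻⁵ × 0.892) = 104 m/s
Converting: 104 m/s × 1.944 = 201 knots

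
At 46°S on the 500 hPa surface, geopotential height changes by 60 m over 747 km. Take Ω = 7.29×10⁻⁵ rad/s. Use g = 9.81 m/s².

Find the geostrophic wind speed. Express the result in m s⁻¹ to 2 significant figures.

7.5 m s⁻¹

Coriolis parameter at 46°S:
f = 2Ω sin φ = 2 × 7.29×10⁻⁵ × sin 46° = 1.05×10⁻⁴ s⁻¹
Height gradient: |∂Z/∂n| = 60 m / 747000 m = 8.03×10⁻⁵
On a pressure surface, geostrophic balance gives V_g = (g/f)|∂Z/∂n|:
V_g = 9.81 × 8.03×10⁻⁵ / 1.05×10⁻⁴ = 7.51 m/s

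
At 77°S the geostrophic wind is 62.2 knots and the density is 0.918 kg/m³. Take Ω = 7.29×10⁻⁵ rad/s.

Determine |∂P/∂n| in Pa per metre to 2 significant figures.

4.2×10⁻³ Pa/m

Coriolis parameter at 77°S:
f = 2Ω sin φ = 2 × 7.29×10⁻⁵ × sin 77° = 1.42×10⁻⁴ s⁻¹
Wind speed in SI: 62.2 knots = 32.0 m/s
Geostrophic balance rearranged: |∂P/∂n| = f ρ V_g
|∂P/∂n| = 1.42×10⁻⁴ × 0.918 × 32.0 = 4.17×10⁻³ Pa/m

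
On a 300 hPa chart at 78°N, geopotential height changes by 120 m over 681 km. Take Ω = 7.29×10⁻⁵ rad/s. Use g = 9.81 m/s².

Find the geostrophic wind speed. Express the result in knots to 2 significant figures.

24 knots

Coriolis parameter at 78°N:
f = 2Ω sin φ = 2 × 7.29×10⁻⁵ × sin 78° = 1.43×10⁻⁴ s⁻¹
Height gradient: |∂Z/∂n| = 120 m / 681000 m = 1.76×10⁻⁴
On a pressure surface, geostrophic balance gives V_g = (g/f)|∂Z/∂n|:
V_g = 9.81 × 1.76×10⁻⁴ / 1.43×10⁻⁴ = 12.1 m/s
Converting: 12.1 m/s × 1.944 = 24 knots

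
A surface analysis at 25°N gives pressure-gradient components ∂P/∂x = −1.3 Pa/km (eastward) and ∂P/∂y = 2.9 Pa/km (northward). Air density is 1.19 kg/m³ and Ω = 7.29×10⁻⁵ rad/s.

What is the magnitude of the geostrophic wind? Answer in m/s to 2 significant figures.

Coriolis parameter at 25°N:
f = 2Ω sin φ = 2 × 7.29×10⁻⁵ × sin 25° = 6.16×10⁻⁵ s⁻¹
Component geostrophic relations (x east, y north):
u_g = −(1/(fρ)) ∂P/∂y,  v_g = (1/(fρ)) ∂P/∂x
u_g = −(2.9×10⁻³)/(6.16×10⁻⁵ × 1.19) = −39.5 m/s;  v_g = (−1.3×10⁻³)/(6.16×10⁻⁵ × 1.19) = −17.7 m/s
|V_g| = √(u_g² + v_g²) = 43.3 m/s

43 m/s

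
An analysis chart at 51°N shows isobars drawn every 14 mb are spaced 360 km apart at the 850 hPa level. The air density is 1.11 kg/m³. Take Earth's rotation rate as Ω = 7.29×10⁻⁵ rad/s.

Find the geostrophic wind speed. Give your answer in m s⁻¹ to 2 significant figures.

Coriolis parameter at 51°N:
f = 2Ω sin φ = 2 × 7.29×10⁻⁵ × sin 51° = 1.13×10⁻⁴ s⁻¹
Pressure gradient: |∂P/∂n| = 1400 Pa / 360000 m = 3.89×10⁻³ Pa/m
Geostrophic balance (pressure-gradient force = Coriolis force):
V_g = (1/(fρ)) |∂P/∂n| = 3.89×10⁻³ / (1.13×10⁻⁴ × 1.11) = 30.9 m/s

31 m s⁻¹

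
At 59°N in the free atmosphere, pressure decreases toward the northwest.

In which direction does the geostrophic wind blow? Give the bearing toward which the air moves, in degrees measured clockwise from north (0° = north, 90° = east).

045°

The pressure-gradient force points toward the northwest (bearing 315°).
Geostrophic balance: in the Northern Hemisphere the Coriolis force deflects motion to the right, so the geostrophic wind blows 90° to the right of the pressure-gradient force (low pressure on the left).
Rotating 315° by 90° clockwise gives 045° — the wind blows toward the northeast.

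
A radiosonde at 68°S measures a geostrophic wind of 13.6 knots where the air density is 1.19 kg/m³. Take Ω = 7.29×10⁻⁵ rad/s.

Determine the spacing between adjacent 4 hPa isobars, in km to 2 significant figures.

360 km

Coriolis parameter at 68°S:
f = 2Ω sin φ = 2 × 7.29×10⁻⁵ × sin 68° = 1.35×10⁻⁴ s⁻¹
Wind speed in SI: 13.6 knots = 7.00 m/s
Geostrophic balance rearranged: |∂P/∂n| = f ρ V_g
|∂P/∂n| = 1.35×10⁻⁴ × 1.19 × 7.00 = 1.13×10⁻³ Pa/m
Isobar spacing: Δn = ΔP/|∂P/∂n| = 400 Pa / 1.13×10⁻³ Pa/m = 355396 m ≈ 360 km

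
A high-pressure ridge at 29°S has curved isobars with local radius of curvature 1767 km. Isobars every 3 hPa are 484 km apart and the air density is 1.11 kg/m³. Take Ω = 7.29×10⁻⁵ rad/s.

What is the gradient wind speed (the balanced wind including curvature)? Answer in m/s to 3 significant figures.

8.48 m/s

Coriolis parameter at 29°S:
f = 2Ω sin φ = 2 × 7.29×10⁻⁵ × sin 29° = 7.07×10⁻⁵ s⁻¹
Pressure gradient: |∂P/∂n| = 300 Pa / 484000 m = 6.20×10⁻⁴ Pa/m
Geostrophic speed: V_g = |∂P/∂n|/(fρ) = 6.20×10⁻⁴/(7.07×10⁻⁵ × 1.11) = 7.90 m/s
Around a high, pressure-gradient force acts outward with centrifugal, so Coriolis balances both:
fV = (1/ρ)|∂P/∂n| + V²/R  →  V² − fR·V + fR·V_g = 0
With fR = 7.07×10⁻⁵ × 1767×10³ m = 125 m/s:
V = [fR − √((fR)² − 4 fR V_g)]/2 = [125 − √(125² − 4×125×7.9)]/2 = 8.48 m/s
Supergeostrophic (V > V_g = 7.9 m/s), as expected around a high.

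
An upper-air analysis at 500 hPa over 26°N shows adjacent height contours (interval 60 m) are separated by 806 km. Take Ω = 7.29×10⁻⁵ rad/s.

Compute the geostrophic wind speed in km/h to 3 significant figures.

41.1 km/h

Coriolis parameter at 26°N:
f = 2Ω sin φ = 2 × 7.29×10⁻⁵ × sin 26° = 6.39×10⁻⁵ s⁻¹
Height gradient: |∂Z/∂n| = 60 m / 806000 m = 7.44×10⁻⁵
On a pressure surface, geostrophic balance gives V_g = (g/f)|∂Z/∂n|:
V_g = 9.81 × 7.44×10⁻⁵ / 6.39×10⁻⁵ = 11.4 m/s
Converting: 11.4 m/s × 3.6 = 41.1 km/h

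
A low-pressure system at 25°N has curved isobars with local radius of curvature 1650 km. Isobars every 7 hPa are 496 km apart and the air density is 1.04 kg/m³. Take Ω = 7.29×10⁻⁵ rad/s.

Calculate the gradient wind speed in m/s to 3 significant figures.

Coriolis parameter at 25°N:
f = 2Ω sin φ = 2 × 7.29×10⁻⁵ × sin 25° = 6.16×10⁻⁵ s⁻¹
Pressure gradient: |∂P/∂n| = 700 Pa / 496000 m = 1.41×10⁻³ Pa/m
Geostrophic speed: V_g = |∂P/∂n|/(fρ) = 1.41×10⁻³/(6.16×10⁻⁵ × 1.04) = 22.0 m/s
Around a low, centrifugal force acts outward with Coriolis, so pressure-gradient force balances both:
(1/ρ)|∂P/∂n| = fV + V²/R  →  V² + fR·V − fR·V_g = 0
With fR = 6.16×10⁻⁵ × 1650×10³ m = 102 m/s:
V = [−fR + √((fR)² + 4 fR V_g)]/2 = [−102 + √(102² + 4×102×22)]/2 = 18.6 m/s
Subgeostrophic (V < V_g = 22 m/s), as expected around a low.

18.6 m/s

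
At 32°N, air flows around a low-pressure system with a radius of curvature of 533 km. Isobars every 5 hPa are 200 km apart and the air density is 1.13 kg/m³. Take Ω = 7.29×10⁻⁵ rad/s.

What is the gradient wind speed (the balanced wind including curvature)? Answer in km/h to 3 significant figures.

70.0 km/h

Coriolis parameter at 32°N:
f = 2Ω sin φ = 2 × 7.29×10⁻⁵ × sin 32° = 7.73×10⁻⁵ s⁻¹
Pressure gradient: |∂P/∂n| = 500 Pa / 200000 m = 2.50×10⁻³ Pa/m
Geostrophic speed: V_g = |∂P/∂n|/(fρ) = 2.50×10⁻³/(7.73×10⁻⁵ × 1.13) = 28.6 m/s
Around a low, centrifugal force acts outward with Coriolis, so pressure-gradient force balances both:
(1/ρ)|∂P/∂n| = fV + V²/R  →  V² + fR·V − fR·V_g = 0
With fR = 7.73×10⁻⁵ × 533×10³ m = 41.2 m/s:
V = [−fR + √((fR)² + 4 fR V_g)]/2 = [−41.2 + √(41.2² + 4×41.2×28.6)]/2 = 19.4 m/s
Subgeostrophic (V < V_g = 28.6 m/s), as expected around a low.
Converting: 19.4 m/s × 3.6 = 70.0 km/h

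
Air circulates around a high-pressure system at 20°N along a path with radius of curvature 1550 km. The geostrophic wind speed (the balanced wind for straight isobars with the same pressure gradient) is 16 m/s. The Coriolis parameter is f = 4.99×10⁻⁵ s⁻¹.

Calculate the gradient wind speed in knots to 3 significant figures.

Around a high, pressure-gradient force acts outward with centrifugal, so Coriolis balances both:
fV = (1/ρ)|∂P/∂n| + V²/R  →  V² − fR·V + fR·V_g = 0
With fR = 4.99×10⁻⁵ × 1550×10³ m = 77.3 m/s:
V = [fR − √((fR)² − 4 fR V_g)]/2 = [77.3 − √(77.3² − 4×77.3×16)]/2 = 22.6 m/s
Supergeostrophic (V > V_g = 16 m/s), as expected around a high.
Converting: 22.6 m/s × 1.944 = 43.9 knots

43.9 knots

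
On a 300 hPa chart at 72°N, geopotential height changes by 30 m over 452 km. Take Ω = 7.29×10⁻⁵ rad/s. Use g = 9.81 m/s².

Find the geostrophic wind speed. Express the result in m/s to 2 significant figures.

Coriolis parameter at 72°N:
f = 2Ω sin φ = 2 × 7.29×10⁻⁵ × sin 72° = 1.39×10⁻⁴ s⁻¹
Height gradient: |∂Z/∂n| = 30 m / 452000 m = 6.64×10⁻⁵
On a pressure surface, geostrophic balance gives V_g = (g/f)|∂Z/∂n|:
V_g = 9.81 × 6.64×10⁻⁵ / 1.39×10⁻⁴ = 4.70 m/s

4.7 m/s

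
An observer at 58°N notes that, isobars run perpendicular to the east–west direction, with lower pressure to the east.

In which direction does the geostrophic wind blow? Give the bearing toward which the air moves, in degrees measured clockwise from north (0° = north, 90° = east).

180°

The pressure-gradient force points toward the east (bearing 090°).
Geostrophic balance: in the Northern Hemisphere the Coriolis force deflects motion to the right, so the geostrophic wind blows 90° to the right of the pressure-gradient force (low pressure on the left).
Rotating 090° by 90° clockwise gives 180° — the wind blows toward the south.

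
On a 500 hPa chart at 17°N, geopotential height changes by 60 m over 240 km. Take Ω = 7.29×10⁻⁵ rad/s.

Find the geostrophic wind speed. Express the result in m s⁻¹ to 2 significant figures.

Coriolis parameter at 17°N:
f = 2Ω sin φ = 2 × 7.29×10⁻⁵ × sin 17° = 4.26×10⁻⁵ s⁻¹
Height gradient: |∂Z/∂n| = 60 m / 240000 m = 2.50×10⁻⁴
On a pressure surface, geostrophic balance gives V_g = (g/f)|∂Z/∂n|:
V_g = 9.81 × 2.50×10⁻⁴ / 4.26×10⁻⁵ = 57.5 m/s

58 m s⁻¹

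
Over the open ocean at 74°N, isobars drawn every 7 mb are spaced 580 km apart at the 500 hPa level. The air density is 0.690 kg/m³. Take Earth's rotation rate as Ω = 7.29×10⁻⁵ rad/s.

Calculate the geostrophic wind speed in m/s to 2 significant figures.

12 m/s

Coriolis parameter at 74°N:
f = 2Ω sin φ = 2 × 7.29×10⁻⁵ × sin 74° = 1.40×10⁻⁴ s⁻¹
Pressure gradient: |∂P/∂n| = 700 Pa / 580000 m = 1.21×10⁻³ Pa/m
Geostrophic balance (pressure-gradient force = Coriolis force):
V_g = (1/(fρ)) |∂P/∂n| = 1.21×10⁻³ / (1.40×10⁻⁴ × 0.690) = 12.5 m/s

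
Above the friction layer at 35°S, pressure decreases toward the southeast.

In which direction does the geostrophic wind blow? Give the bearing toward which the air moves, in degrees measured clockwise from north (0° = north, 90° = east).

The pressure-gradient force points toward the southeast (bearing 135°).
Geostrophic balance: in the Southern Hemisphere the Coriolis force deflects motion to the left, so the geostrophic wind blows 90° to the left of the pressure-gradient force (low pressure on the right).
Rotating 135° by 90° counterclockwise gives 045° — the wind blows toward the northeast.

045°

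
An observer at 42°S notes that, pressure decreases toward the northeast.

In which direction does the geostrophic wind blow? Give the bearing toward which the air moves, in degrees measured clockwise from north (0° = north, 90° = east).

315°

The pressure-gradient force points toward the northeast (bearing 045°).
Geostrophic balance: in the Southern Hemisphere the Coriolis force deflects motion to the left, so the geostrophic wind blows 90° to the left of the pressure-gradient force (low pressure on the right).
Rotating 045° by 90° counterclockwise gives 315° — the wind blows toward the northwest.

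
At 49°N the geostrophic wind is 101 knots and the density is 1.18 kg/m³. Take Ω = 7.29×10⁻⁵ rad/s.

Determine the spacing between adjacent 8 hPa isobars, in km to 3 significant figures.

119 km

Coriolis parameter at 49°N:
f = 2Ω sin φ = 2 × 7.29×10⁻⁵ × sin 49° = 1.10×10⁻⁴ s⁻¹
Wind speed in SI: 101 knots = 52.0 m/s
Geostrophic balance rearranged: |∂P/∂n| = f ρ V_g
|∂P/∂n| = 1.10×10⁻⁴ × 1.18 × 52.0 = 6.75×10⁻³ Pa/m
Isobar spacing: Δn = ΔP/|∂P/∂n| = 800 Pa / 6.75×10⁻³ Pa/m = 118580 m ≈ 119 km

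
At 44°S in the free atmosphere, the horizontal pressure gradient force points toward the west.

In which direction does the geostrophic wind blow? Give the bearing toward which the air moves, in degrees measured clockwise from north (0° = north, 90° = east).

180°

The pressure-gradient force points toward the west (bearing 270°).
Geostrophic balance: in the Southern Hemisphere the Coriolis force deflects motion to the left, so the geostrophic wind blows 90° to the left of the pressure-gradient force (low pressure on the right).
Rotating 270° by 90° counterclockwise gives 180° — the wind blows toward the south.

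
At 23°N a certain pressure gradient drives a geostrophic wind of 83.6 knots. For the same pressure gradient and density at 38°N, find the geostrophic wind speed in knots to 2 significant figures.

With the same pressure gradient and density, V_g ∝ 1/f ∝ 1/sin φ.
V₂ = V₁ · sin φ₁ / sin φ₂ = 83.6 × sin 23° / sin 38°
V₂ = 83.6 × 0.3907/0.6157 = 53 knots

53 knots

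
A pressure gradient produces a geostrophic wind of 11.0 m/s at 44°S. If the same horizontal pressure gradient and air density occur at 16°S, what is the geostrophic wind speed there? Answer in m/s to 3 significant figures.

27.7 m/s

With the same pressure gradient and density, V_g ∝ 1/f ∝ 1/sin φ.
V₂ = V₁ · sin φ₁ / sin φ₂ = 11.0 × sin 44° / sin 16°
V₂ = 11.0 × 0.6947/0.2756 = 27.7 m/s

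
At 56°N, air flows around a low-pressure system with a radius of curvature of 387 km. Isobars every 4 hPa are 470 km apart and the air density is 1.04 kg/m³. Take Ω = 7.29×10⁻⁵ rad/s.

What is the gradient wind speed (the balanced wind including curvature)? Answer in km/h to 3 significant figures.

21.6 km/h

Coriolis parameter at 56°N:
f = 2Ω sin φ = 2 × 7.29×10⁻⁵ × sin 56° = 1.21×10⁻⁴ s⁻¹
Pressure gradient: |∂P/∂n| = 400 Pa / 470000 m = 8.51×10⁻⁴ Pa/m
Geostrophic speed: V_g = |∂P/∂n|/(fρ) = 8.51×10⁻⁴/(1.21×10⁻⁴ × 1.04) = 6.77 m/s
Around a low, centrifugal force acts outward with Coriolis, so pressure-gradient force balances both:
(1/ρ)|∂P/∂n| = fV + V²/R  →  V² + fR·V − fR·V_g = 0
With fR = 1.21×10⁻⁴ × 387×10³ m = 46.8 m/s:
V = [−fR + √((fR)² + 4 fR V_g)]/2 = [−46.8 + √(46.8² + 4×46.8×6.77)]/2 = 6 m/s
Subgeostrophic (V < V_g = 6.77 m/s), as expected around a low.
Converting: 6 m/s × 3.6 = 21.6 km/h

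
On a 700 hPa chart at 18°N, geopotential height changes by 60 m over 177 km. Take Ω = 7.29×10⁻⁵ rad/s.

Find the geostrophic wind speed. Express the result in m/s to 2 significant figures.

Coriolis parameter at 18°N:
f = 2Ω sin φ = 2 × 7.29×10⁻⁵ × sin 18° = 4.51×10⁻⁵ s⁻¹
Height gradient: |∂Z/∂n| = 60 m / 177000 m = 3.39×10⁻⁴
On a pressure surface, geostrophic balance gives V_g = (g/f)|∂Z/∂n|:
V_g = 9.81 × 3.39×10⁻⁴ / 4.51×10⁻⁵ = 73.8 m/s

74 m/s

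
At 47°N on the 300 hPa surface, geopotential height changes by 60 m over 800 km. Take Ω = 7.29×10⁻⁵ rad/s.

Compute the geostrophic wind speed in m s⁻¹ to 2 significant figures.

Coriolis parameter at 47°N:
f = 2Ω sin φ = 2 × 7.29×10⁻⁵ × sin 47° = 1.07×10⁻⁴ s⁻¹
Height gradient: |∂Z/∂n| = 60 m / 800000 m = 7.50×10⁻⁵
On a pressure surface, geostrophic balance gives V_g = (g/f)|∂Z/∂n|:
V_g = 9.81 × 7.50×10⁻⁵ / 1.07×10⁻⁴ = 6.90 m/s

6.9 m s⁻¹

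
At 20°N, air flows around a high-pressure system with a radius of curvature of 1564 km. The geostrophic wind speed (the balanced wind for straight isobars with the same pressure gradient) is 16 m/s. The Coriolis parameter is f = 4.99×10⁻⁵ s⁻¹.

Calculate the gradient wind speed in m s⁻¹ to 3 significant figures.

22.5 m s⁻¹

Around a high, pressure-gradient force acts outward with centrifugal, so Coriolis balances both:
fV = (1/ρ)|∂P/∂n| + V²/R  →  V² − fR·V + fR·V_g = 0
With fR = 4.99×10⁻⁵ × 1564×10³ m = 78.0 m/s:
V = [fR − √((fR)² − 4 fR V_g)]/2 = [78.0 − √(78.0² − 4×78.0×16)]/2 = 22.5 m/s
Supergeostrophic (V > V_g = 16 m/s), as expected around a high.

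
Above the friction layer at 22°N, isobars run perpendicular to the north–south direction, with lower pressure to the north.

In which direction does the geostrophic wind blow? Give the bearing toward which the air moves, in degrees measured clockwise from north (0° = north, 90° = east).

090°

The pressure-gradient force points toward the north (bearing 000°).
Geostrophic balance: in the Northern Hemisphere the Coriolis force deflects motion to the right, so the geostrophic wind blows 90° to the right of the pressure-gradient force (low pressure on the left).
Rotating 000° by 90° clockwise gives 090° — the wind blows toward the east.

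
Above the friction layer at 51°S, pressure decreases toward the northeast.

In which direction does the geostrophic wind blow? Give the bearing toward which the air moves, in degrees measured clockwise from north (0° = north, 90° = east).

The pressure-gradient force points toward the northeast (bearing 045°).
Geostrophic balance: in the Southern Hemisphere the Coriolis force deflects motion to the left, so the geostrophic wind blows 90° to the left of the pressure-gradient force (low pressure on the right).
Rotating 045° by 90° counterclockwise gives 315° — the wind blows toward the northwest.

315°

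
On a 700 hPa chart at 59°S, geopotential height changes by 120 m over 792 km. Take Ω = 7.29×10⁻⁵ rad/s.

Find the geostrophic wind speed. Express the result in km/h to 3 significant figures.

Coriolis parameter at 59°S:
f = 2Ω sin φ = 2 × 7.29×10⁻⁵ × sin 59° = 1.25×10⁻⁴ s⁻¹
Height gradient: |∂Z/∂n| = 120 m / 792000 m = 1.52×10⁻⁴
On a pressure surface, geostrophic balance gives V_g = (g/f)|∂Z/∂n|:
V_g = 9.81 × 1.52×10⁻⁴ / 1.25×10⁻⁴ = 11.9 m/s
Converting: 11.9 m/s × 3.6 = 42.8 km/h

42.8 km/h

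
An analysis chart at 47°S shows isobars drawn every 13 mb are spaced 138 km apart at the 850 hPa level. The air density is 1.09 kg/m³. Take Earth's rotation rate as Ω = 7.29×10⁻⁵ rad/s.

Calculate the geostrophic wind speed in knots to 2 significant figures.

160 knots

Coriolis parameter at 47°S:
f = 2Ω sin φ = 2 × 7.29×10⁻⁵ × sin 47° = 1.07×10⁻⁴ s⁻¹
Pressure gradient: |∂P/∂n| = 1300 Pa / 138000 m = 9.42×10⁻³ Pa/m
Geostrophic balance (pressure-gradient force = Coriolis force):
V_g = (1/(fρ)) |∂P/∂n| = 9.42×10⁻³ / (1.07×10⁻⁴ × 1.09) = 81.0 m/s
Converting: 81.0 m/s × 1.944 = 160 knots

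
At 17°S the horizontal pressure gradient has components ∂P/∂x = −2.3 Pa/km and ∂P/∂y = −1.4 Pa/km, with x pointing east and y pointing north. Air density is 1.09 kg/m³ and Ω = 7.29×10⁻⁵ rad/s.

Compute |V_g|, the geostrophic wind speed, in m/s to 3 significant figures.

Coriolis parameter at 17°S:
f = 2Ω sin φ = 2 × 7.29×10⁻⁵ × sin 17° = 4.26×10⁻⁵ s⁻¹
In the Southern Hemisphere f is negative: f = −4.26×10⁻⁵ s⁻¹.
Component geostrophic relations (x east, y north):
u_g = −(1/(fρ)) ∂P/∂y,  v_g = (1/(fρ)) ∂P/∂x
u_g = −(−1.4×10⁻³)/(−4.26×10⁻⁵ × 1.09) = −30.1 m/s;  v_g = (−2.3×10⁻³)/(−4.26×10⁻⁵ × 1.09) = 49.5 m/s
|V_g| = √(u_g² + v_g²) = 57.9 m/s

57.9 m/s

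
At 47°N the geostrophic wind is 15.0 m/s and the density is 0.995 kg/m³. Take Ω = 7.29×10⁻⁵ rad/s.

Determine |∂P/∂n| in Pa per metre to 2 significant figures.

1.6×10⁻³ Pa/m

Coriolis parameter at 47°N:
f = 2Ω sin φ = 2 × 7.29×10⁻⁵ × sin 47° = 1.07×10⁻⁴ s⁻¹
Geostrophic balance rearranged: |∂P/∂n| = f ρ V_g
|∂P/∂n| = 1.07×10⁻⁴ × 0.995 × 15.0 = 1.59×10⁻³ Pa/m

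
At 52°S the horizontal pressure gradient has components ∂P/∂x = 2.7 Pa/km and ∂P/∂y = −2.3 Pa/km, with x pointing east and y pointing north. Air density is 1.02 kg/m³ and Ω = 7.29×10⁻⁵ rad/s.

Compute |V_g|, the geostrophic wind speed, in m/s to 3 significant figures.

30.3 m/s

Coriolis parameter at 52°S:
f = 2Ω sin φ = 2 × 7.29×10⁻⁵ × sin 52° = 1.15×10⁻⁴ s⁻¹
In the Southern Hemisphere f is negative: f = −1.15×10⁻⁴ s⁻¹.
Component geostrophic relations (x east, y north):
u_g = −(1/(fρ)) ∂P/∂y,  v_g = (1/(fρ)) ∂P/∂x
u_g = −(−2.3×10⁻³)/(−1.15×10⁻⁴ × 1.02) = −19.6 m/s;  v_g = (2.7×10⁻³)/(−1.15×10⁻⁴ × 1.02) = −23.0 m/s
|V_g| = √(u_g² + v_g²) = 30.3 m/s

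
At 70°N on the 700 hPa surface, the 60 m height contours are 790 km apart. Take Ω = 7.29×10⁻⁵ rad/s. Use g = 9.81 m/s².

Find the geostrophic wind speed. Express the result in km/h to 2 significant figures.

20 km/h

Coriolis parameter at 70°N:
f = 2Ω sin φ = 2 × 7.29×10⁻⁵ × sin 70° = 1.37×10⁻⁴ s⁻¹
Height gradient: |∂Z/∂n| = 60 m / 790000 m = 7.59×10⁻⁵
On a pressure surface, geostrophic balance gives V_g = (g/f)|∂Z/∂n|:
V_g = 9.81 × 7.59×10⁻⁵ / 1.37×10⁻⁴ = 5.44 m/s
Converting: 5.44 m/s × 3.6 = 20 km/h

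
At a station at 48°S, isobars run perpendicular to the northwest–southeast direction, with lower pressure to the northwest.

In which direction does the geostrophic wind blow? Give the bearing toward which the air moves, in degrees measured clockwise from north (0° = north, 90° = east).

The pressure-gradient force points toward the northwest (bearing 315°).
Geostrophic balance: in the Southern Hemisphere the Coriolis force deflects motion to the left, so the geostrophic wind blows 90° to the left of the pressure-gradient force (low pressure on the right).
Rotating 315° by 90° counterclockwise gives 225° — the wind blows toward the southwest.

225°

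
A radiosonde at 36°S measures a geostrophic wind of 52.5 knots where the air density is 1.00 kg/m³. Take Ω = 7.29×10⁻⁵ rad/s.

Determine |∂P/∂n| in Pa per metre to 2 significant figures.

Coriolis parameter at 36°S:
f = 2Ω sin φ = 2 × 7.29×10⁻⁵ × sin 36° = 8.57×10⁻⁵ s⁻¹
Wind speed in SI: 52.5 knots = 27.0 m/s
Geostrophic balance rearranged: |∂P/∂n| = f ρ V_g
|∂P/∂n| = 8.57×10⁻⁵ × 1.00 × 27.0 = 2.31×10⁻³ Pa/m

2.3×10⁻³ Pa/m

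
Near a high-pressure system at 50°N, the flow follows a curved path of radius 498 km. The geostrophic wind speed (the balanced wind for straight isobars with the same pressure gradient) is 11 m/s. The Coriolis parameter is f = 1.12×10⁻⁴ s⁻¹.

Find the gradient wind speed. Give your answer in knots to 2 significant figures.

Around a high, pressure-gradient force acts outward with centrifugal, so Coriolis balances both:
fV = (1/ρ)|∂P/∂n| + V²/R  →  V² − fR·V + fR·V_g = 0
With fR = 1.12×10⁻⁴ × 498×10³ m = 55.8 m/s:
V = [fR − √((fR)² − 4 fR V_g)]/2 = [55.8 − √(55.8² − 4×55.8×11)]/2 = 15.1 m/s
Supergeostrophic (V > V_g = 11 m/s), as expected around a high.
Converting: 15.1 m/s × 1.944 = 29 knots

29 knots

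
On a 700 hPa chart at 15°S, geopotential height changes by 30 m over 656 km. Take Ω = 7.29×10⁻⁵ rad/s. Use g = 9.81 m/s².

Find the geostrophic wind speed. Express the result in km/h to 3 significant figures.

42.8 km/h

Coriolis parameter at 15°S:
f = 2Ω sin φ = 2 × 7.29×10⁻⁵ × sin 15° = 3.77×10⁻⁵ s⁻¹
Height gradient: |∂Z/∂n| = 30 m / 656000 m = 4.57×10⁻⁵
On a pressure surface, geostrophic balance gives V_g = (g/f)|∂Z/∂n|:
V_g = 9.81 × 4.57×10⁻⁵ / 3.77×10⁻⁵ = 11.9 m/s
Converting: 11.9 m/s × 3.6 = 42.8 km/h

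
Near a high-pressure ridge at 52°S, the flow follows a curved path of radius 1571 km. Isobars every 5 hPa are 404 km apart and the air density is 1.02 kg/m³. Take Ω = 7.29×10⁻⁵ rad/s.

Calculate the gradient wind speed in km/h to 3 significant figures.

40.5 km/h

Coriolis parameter at 52°S:
f = 2Ω sin φ = 2 × 7.29×10⁻⁵ × sin 52° = 1.15×10⁻⁴ s⁻¹
Pressure gradient: |∂P/∂n| = 500 Pa / 404000 m = 1.24×10⁻³ Pa/m
Geostrophic speed: V_g = |∂P/∂n|/(fρ) = 1.24×10⁻³/(1.15×10⁻⁴ × 1.02) = 10.6 m/s
Around a high, pressure-gradient force acts outward with centrifugal, so Coriolis balances both:
fV = (1/ρ)|∂P/∂n| + V²/R  →  V² − fR·V + fR·V_g = 0
With fR = 1.15×10⁻⁴ × 1571×10³ m = 180 m/s:
V = [fR − √((fR)² − 4 fR V_g)]/2 = [180 − √(180² − 4×180×10.6)]/2 = 11.3 m/s
Supergeostrophic (V > V_g = 10.6 m/s), as expected around a high.
Converting: 11.3 m/s × 3.6 = 40.5 km/h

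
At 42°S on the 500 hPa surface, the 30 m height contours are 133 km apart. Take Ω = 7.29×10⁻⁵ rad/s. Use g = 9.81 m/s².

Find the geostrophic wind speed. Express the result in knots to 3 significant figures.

44.1 knots

Coriolis parameter at 42°S:
f = 2Ω sin φ = 2 × 7.29×10⁻⁵ × sin 42° = 9.76×10⁻⁵ s⁻¹
Height gradient: |∂Z/∂n| = 30 m / 133000 m = 2.26×10⁻⁴
On a pressure surface, geostrophic balance gives V_g = (g/f)|∂Z/∂n|:
V_g = 9.81 × 2.26×10⁻⁴ / 9.76×10⁻⁵ = 22.7 m/s
Converting: 22.7 m/s × 1.944 = 44.1 knots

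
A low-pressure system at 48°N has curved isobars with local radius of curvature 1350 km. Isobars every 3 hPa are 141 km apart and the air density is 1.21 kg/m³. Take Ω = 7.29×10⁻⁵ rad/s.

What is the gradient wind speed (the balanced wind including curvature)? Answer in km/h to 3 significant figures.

53.1 km/h

Coriolis parameter at 48°N:
f = 2Ω sin φ = 2 × 7.29×10⁻⁵ × sin 48° = 1.08×10⁻⁴ s⁻¹
Pressure gradient: |∂P/∂n| = 300 Pa / 141000 m = 2.13×10⁻³ Pa/m
Geostrophic speed: V_g = |∂P/∂n|/(fρ) = 2.13×10⁻³/(1.08×10⁻⁴ × 1.21) = 16.2 m/s
Around a low, centrifugal force acts outward with Coriolis, so pressure-gradient force balances both:
(1/ρ)|∂P/∂n| = fV + V²/R  →  V² + fR·V − fR·V_g = 0
With fR = 1.08×10⁻⁴ × 1350×10³ m = 146 m/s:
V = [−fR + √((fR)² + 4 fR V_g)]/2 = [−146 + √(146² + 4×146×16.2)]/2 = 14.7 m/s
Subgeostrophic (V < V_g = 16.2 m/s), as expected around a low.
Converting: 14.7 m/s × 3.6 = 53.1 km/h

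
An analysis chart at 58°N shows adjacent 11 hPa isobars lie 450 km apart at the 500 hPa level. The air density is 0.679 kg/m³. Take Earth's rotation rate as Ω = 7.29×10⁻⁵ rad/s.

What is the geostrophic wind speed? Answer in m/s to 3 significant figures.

Coriolis parameter at 58°N:
f = 2Ω sin φ = 2 × 7.29×10⁻⁵ × sin 58° = 1.24×10⁻⁴ s⁻¹
Pressure gradient: |∂P/∂n| = 1100 Pa / 450000 m = 2.44×10⁻³ Pa/m
Geostrophic balance (pressure-gradient force = Coriolis force):
V_g = (1/(fρ)) |∂P/∂n| = 2.44×10⁻³ / (1.24×10⁻⁴ × 0.679) = 29.1 m/s

29.1 m/s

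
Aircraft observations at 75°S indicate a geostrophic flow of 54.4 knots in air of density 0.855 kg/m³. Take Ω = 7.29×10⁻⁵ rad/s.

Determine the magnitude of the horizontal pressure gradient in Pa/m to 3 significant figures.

Coriolis parameter at 75°S:
f = 2Ω sin φ = 2 × 7.29×10⁻⁵ × sin 75° = 1.41×10⁻⁴ s⁻¹
Wind speed in SI: 54.4 knots = 28.0 m/s
Geostrophic balance rearranged: |∂P/∂n| = f ρ V_g
|∂P/∂n| = 1.41×10⁻⁴ × 0.855 × 28.0 = 3.37×10⁻³ Pa/m

3.37×10⁻³ Pa/m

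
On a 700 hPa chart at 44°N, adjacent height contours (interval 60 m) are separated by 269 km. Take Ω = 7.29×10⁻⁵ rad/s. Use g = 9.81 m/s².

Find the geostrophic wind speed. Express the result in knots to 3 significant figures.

Coriolis parameter at 44°N:
f = 2Ω sin φ = 2 × 7.29×10⁻⁵ × sin 44° = 1.01×10⁻⁴ s⁻¹
Height gradient: |∂Z/∂n| = 60 m / 269000 m = 2.23×10⁻⁴
On a pressure surface, geostrophic balance gives V_g = (g/f)|∂Z/∂n|:
V_g = 9.81 × 2.23×10⁻⁴ / 1.01×10⁻⁴ = 21.6 m/s
Converting: 21.6 m/s × 1.944 = 42.0 knots

42.0 knots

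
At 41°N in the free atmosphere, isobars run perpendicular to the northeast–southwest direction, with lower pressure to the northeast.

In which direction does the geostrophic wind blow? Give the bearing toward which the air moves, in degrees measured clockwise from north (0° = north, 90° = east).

135°

The pressure-gradient force points toward the northeast (bearing 045°).
Geostrophic balance: in the Northern Hemisphere the Coriolis force deflects motion to the right, so the geostrophic wind blows 90° to the right of the pressure-gradient force (low pressure on the left).
Rotating 045° by 90° clockwise gives 135° — the wind blows toward the southeast.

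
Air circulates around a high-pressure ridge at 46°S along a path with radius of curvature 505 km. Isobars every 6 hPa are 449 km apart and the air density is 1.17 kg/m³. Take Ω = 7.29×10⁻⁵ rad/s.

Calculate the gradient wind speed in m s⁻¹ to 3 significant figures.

Coriolis parameter at 46°S:
f = 2Ω sin φ = 2 × 7.29×10⁻⁵ × sin 46° = 1.05×10⁻⁴ s⁻¹
Pressure gradient: |∂P/∂n| = 600 Pa / 449000 m = 1.34×10⁻³ Pa/m
Geostrophic speed: V_g = |∂P/∂n|/(fρ) = 1.34×10⁻³/(1.05×10⁻⁴ × 1.17) = 10.9 m/s
Around a high, pressure-gradient force acts outward with centrifugal, so Coriolis balances both:
fV = (1/ρ)|∂P/∂n| + V²/R  →  V² − fR·V + fR·V_g = 0
With fR = 1.05×10⁻⁴ × 505×10³ m = 53.0 m/s:
V = [fR − √((fR)² − 4 fR V_g)]/2 = [53.0 − √(53.0² − 4×53.0×10.9)]/2 = 15.3 m/s
Supergeostrophic (V > V_g = 10.9 m/s), as expected around a high.

15.3 m s⁻¹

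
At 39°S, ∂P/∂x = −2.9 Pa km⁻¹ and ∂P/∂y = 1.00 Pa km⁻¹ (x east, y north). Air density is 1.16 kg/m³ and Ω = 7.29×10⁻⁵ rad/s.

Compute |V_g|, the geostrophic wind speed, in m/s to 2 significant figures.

29 m/s

Coriolis parameter at 39°S:
f = 2Ω sin φ = 2 × 7.29×10⁻⁵ × sin 39° = 9.18×10⁻⁵ s⁻¹
In the Southern Hemisphere f is negative: f = −9.18×10⁻⁵ s⁻¹.
Component geostrophic relations (x east, y north):
u_g = −(1/(fρ)) ∂P/∂y,  v_g = (1/(fρ)) ∂P/∂x
u_g = −(1.00×10⁻³)/(−9.18×10⁻⁵ × 1.16) = 9.40 m/s;  v_g = (−2.9×10⁻³)/(−9.18×10⁻⁵ × 1.16) = 27.2 m/s
|V_g| = √(u_g² + v_g²) = 28.8 m/s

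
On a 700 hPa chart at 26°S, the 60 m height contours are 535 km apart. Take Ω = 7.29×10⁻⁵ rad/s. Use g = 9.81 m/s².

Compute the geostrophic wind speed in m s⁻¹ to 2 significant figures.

Coriolis parameter at 26°S:
f = 2Ω sin φ = 2 × 7.29×10⁻⁵ × sin 26° = 6.39×10⁻⁵ s⁻¹
Height gradient: |∂Z/∂n| = 60 m / 535000 m = 1.12×10⁻⁴
On a pressure surface, geostrophic balance gives V_g = (g/f)|∂Z/∂n|:
V_g = 9.81 × 1.12×10⁻⁴ / 6.39×10⁻⁵ = 17.2 m/s

17 m s⁻¹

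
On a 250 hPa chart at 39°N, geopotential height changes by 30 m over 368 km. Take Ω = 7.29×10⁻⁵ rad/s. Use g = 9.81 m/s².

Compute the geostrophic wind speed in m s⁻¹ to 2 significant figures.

8.7 m s⁻¹

Coriolis parameter at 39°N:
f = 2Ω sin φ = 2 × 7.29×10⁻⁵ × sin 39° = 9.18×10⁻⁵ s⁻¹
Height gradient: |∂Z/∂n| = 30 m / 368000 m = 8.15×10⁻⁵
On a pressure surface, geostrophic balance gives V_g = (g/f)|∂Z/∂n|:
V_g = 9.81 × 8.15×10⁻⁵ / 9.18×10⁻⁵ = 8.72 m/s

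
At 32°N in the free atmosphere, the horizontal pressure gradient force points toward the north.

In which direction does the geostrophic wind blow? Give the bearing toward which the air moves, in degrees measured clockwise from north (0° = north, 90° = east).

The pressure-gradient force points toward the north (bearing 000°).
Geostrophic balance: in the Northern Hemisphere the Coriolis force deflects motion to the right, so the geostrophic wind blows 90° to the right of the pressure-gradient force (low pressure on the left).
Rotating 000° by 90° clockwise gives 090° — the wind blows toward the east.

090°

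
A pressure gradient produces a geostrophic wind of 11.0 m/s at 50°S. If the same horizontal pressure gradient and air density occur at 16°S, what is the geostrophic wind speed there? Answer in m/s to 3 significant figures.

30.6 m/s

With the same pressure gradient and density, V_g ∝ 1/f ∝ 1/sin φ.
V₂ = V₁ · sin φ₁ / sin φ₂ = 11.0 × sin 50° / sin 16°
V₂ = 11.0 × 0.7660/0.2756 = 30.6 m/s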